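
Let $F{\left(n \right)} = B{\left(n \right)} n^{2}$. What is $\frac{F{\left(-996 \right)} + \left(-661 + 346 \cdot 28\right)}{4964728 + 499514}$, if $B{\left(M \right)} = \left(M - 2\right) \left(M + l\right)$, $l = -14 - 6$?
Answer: $\frac{111763609835}{607138} \approx 1.8408 \cdot 10^{5}$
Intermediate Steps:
$l = -20$
$B{\left(M \right)} = \left(-20 + M\right) \left(-2 + M\right)$ ($B{\left(M \right)} = \left(M - 2\right) \left(M - 20\right) = \left(-2 + M\right) \left(-20 + M\right) = \left(-20 + M\right) \left(-2 + M\right)$)
$F{\left(n \right)} = n^{2} \left(40 + n^{2} - 22 n\right)$ ($F{\left(n \right)} = \left(40 + n^{2} - 22 n\right) n^{2} = n^{2} \left(40 + n^{2} - 22 n\right)$)
$\frac{F{\left(-996 \right)} + \left(-661 + 346 \cdot 28\right)}{4964728 + 499514} = \frac{\left(-996\right)^{2} \left(40 + \left(-996\right)^{2} - -21912\right) + \left(-661 + 346 \cdot 28\right)}{4964728 + 499514} = \frac{992016 \left(40 + 992016 + 21912\right) + \left(-661 + 9688\right)}{5464242} = \left(992016 \cdot 1013968 + 9027\right) \frac{1}{5464242} = \left(1005872479488 + 9027\right) \frac{1}{5464242} = 1005872488515 \cdot \frac{1}{5464242} = \frac{111763609835}{607138}$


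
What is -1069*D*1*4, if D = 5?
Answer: -21380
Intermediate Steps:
-1069*D*1*4 = -1069*5*1*4 = -5345*4 = -1069*20 = -21380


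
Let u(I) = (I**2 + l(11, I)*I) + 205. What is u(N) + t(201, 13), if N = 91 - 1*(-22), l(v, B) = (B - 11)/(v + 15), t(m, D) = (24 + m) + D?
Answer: 177519/13 ≈ 13655.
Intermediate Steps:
t(m, D) = 24 + D + m
l(v, B) = (-11 + B)/(15 + v)
N = 113 (N = 91 + 22 = 113)
u(I) = 205 + I**2 + I*(-11/26 + I/26) (u(I) = (I**2 + ((-11 + I)/(15 + 11))*I) + 205 = (I**2 + ((-11 + I)/26)*I) + 205 = (I**2 + (-11/26 + I/26)*I) + 205 = (I**2 + I*(-11/26 + I/26)) + 205 = 205 + I**2 + I*(-11/26 + I/26))
u(N) + t(201, 13) = (205 - 11/26*113 + (27/26)*113**2) + (24 + 13 + 201) = (205 - 1243/26 + (27/26)*12769) + 238 = (205 - 1243/26 + 344763/26) + 238 = 174425/13 + 238 = 177519/13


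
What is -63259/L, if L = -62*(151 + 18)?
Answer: 63259/10478 ≈ 6.0373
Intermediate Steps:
L = -10478 (L = -62*169 = -10478)
-63259/L = -63259/(-10478) = -63259*(-1/10478) = 63259/10478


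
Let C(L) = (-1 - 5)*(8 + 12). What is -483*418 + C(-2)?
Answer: -202014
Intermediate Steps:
C(L) = -120 (C(L) = -6*20 = -120)
-483*418 + C(-2) = -483*418 - 120 = -201894 - 120 = -202014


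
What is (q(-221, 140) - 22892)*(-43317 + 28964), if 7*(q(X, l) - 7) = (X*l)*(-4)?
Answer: 74707365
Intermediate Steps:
q(X, l) = 7 - 4*X*l/7 (q(X, l) = 7 + ((X*l)*(-4))/7 = 7 + (-4*X*l)/7 = 7 - 4*X*l/7)
(q(-221, 140) - 22892)*(-43317 + 28964) = ((7 - 4/7*(-221)*140) - 22892)*(-43317 + 28964) = ((7 + 17680) - 22892)*(-14353) = (17687 - 22892)*(-14353) = -5205*(-14353) = 74707365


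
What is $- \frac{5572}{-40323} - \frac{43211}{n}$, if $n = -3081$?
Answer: $\frac{195507165}{13803907} \approx 14.163$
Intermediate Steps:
$- \frac{5572}{-40323} - \frac{43211}{n} = - \frac{5572}{-40323} - \frac{43211}{-3081} = \left(-5572\right) \left(- \frac{1}{40323}\right) - - \frac{43211}{3081} = \frac{5572}{40323} + \frac{43211}{3081} = \frac{195507165}{13803907}$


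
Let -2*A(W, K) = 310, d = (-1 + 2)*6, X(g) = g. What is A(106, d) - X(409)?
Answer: -564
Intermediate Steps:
d = 6 (d = 1*6 = 6)
A(W, K) = -155 (A(W, K) = -½*310 = -155)
A(106, d) - X(409) = -155 - 1*409 = -155 - 409 = -564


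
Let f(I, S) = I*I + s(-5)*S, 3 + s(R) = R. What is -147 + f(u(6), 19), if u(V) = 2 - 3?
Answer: -298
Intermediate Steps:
s(R) = -3 + R
u(V) = -1
f(I, S) = I² - 8*S (f(I, S) = I*I + (-3 - 5)*S = I² - 8*S)
-147 + f(u(6), 19) = -147 + ((-1)² - 8*19) = -147 + (1 - 152) = -147 - 151 = -298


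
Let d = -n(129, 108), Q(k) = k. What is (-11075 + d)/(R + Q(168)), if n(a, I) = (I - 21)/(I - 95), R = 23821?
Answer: -144062/311857 ≈ -0.46195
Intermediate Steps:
n(a, I) = (-21 + I)/(-95 + I)
d = -87/13 (d = -(-21 + 108)/(-95 + 108) = -87/13 ≈ -6.6923)
(-11075 + d)/(R + Q(168)) = (-11075 - 87/13)/(23821 + 168) = -144062/13/23989 = -144062/13*1/23989 = -144062/311857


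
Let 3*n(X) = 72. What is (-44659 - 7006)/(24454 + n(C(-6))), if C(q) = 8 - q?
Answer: -51665/24478 ≈ -2.1107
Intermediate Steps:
n(X) = 24 (n(X) = (1/3)*72 = 24)
(-44659 - 7006)/(24454 + n(C(-6))) = (-44659 - 7006)/(24454 + 24) = -51665/24478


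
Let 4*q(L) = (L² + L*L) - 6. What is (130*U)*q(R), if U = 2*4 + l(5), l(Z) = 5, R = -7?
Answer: 38870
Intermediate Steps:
q(L) = -3/2 + L²/2 (q(L) = ((L² + L*L) - 6)/4 = ((L² + L²) - 6)/4 = (2*L² - 6)/4 = (-6 + 2*L²)/4 = -3/2 + L²/2)
U = 13 (U = 2*4 + 5 = 8 + 5 = 13)
(130*U)*q(R) = (130*13)*(-3/2 + (½)*(-7)²) = 1690*(-3/2 + (½)*49) = 1690*(-3/2 + 49/2) = 1690*23 = 38870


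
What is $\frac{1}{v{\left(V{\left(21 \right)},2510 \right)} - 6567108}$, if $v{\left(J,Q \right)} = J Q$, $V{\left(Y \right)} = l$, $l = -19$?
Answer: $- \frac{1}{6614798} \approx -1.5118 \cdot 10^{-7}$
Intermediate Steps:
$V{\left(Y \right)} = -19$
$\frac{1}{v{\left(V{\left(21 \right)},2510 \right)} - 6567108} = \frac{1}{\left(-19\right) 2510 - 6567108} = \frac{1}{-47690 - 6567108} = \frac{1}{-6614798} = - \frac{1}{6614798}$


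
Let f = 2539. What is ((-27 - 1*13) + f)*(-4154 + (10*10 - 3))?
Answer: -10138443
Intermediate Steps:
((-27 - 1*13) + f)*(-4154 + (10*10 - 3)) = ((-27 - 1*13) + 2539)*(-4154 + (10*10 - 3)) = ((-27 - 13) + 2539)*(-4154 + (100 - 3)) = (-40 + 2539)*(-4154 + 97) = 2499*(-4057) = -10138443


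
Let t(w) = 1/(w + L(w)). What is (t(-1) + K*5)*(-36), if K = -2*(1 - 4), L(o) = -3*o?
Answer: -1098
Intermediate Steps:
t(w) = -1/(2*w) (t(w) = 1/(w - 3*w) = 1/(-2*w) = -1/(2*w))
K = 6 (K = -2*(-3) = 6)
(t(-1) + K*5)*(-36) = (-½/(-1) + 6*5)*(-36) = (-½*(-1) + 30)*(-36) = (½ + 30)*(-36) = (61/2)*(-36) = -1098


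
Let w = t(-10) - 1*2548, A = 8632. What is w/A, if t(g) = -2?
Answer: -1275/4316 ≈ -0.29541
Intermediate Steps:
w = -2550 (w = -2 - 1*2548 = -2 - 2548 = -2550)
w/A = -2550/8632 = -2550*1/8632 = -1275/4316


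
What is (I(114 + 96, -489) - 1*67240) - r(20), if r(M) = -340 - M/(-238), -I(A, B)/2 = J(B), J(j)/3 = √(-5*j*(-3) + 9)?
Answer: -7961110/119 - 18*I*√814 ≈ -66900.0 - 513.55*I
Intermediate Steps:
J(j) = 3*√(9 + 15*j) (J(j) = 3*√(-5*j*(-3) + 9) = 3*√(15*j + 9) = 3*√(9 + 15*j))
I(A, B) = -6*√(9 + 15*B)
r(M) = -340 + M/238 (r(M) = -340 - M*(-1)/238 = -340 - (-1)*M/238 = -340 + M/238)
(I(114 + 96, -489) - 1*67240) - r(20) = (-6*√(9 + 15*(-489)) - 1*67240) - (-340 + (1/238)*20) = (-6*√(9 - 7335) - 67240) - (-340 + 10/119) = (-18*I*√814 - 67240) - 1*(-40450/119) = (-18*I*√814 - 67240) + 40450/119 = (-67240 - 18*I*√814) + 40450/119 = -7961110/119 - 18*I*√814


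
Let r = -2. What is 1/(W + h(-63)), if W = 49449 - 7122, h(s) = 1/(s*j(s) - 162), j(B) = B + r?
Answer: 3933/166472092 ≈ 2.3626e-5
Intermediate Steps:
j(B) = -2 + B (j(B) = B - 2 = -2 + B)
h(s) = 1/(-162 + s*(-2 + s)) (h(s) = 1/(s*(-2 + s) - 162) = 1/(-162 + s*(-2 + s)))
W = 42327
1/(W + h(-63)) = 1/(42327 + 1/(-162 - 63*(-2 - 63))) = 1/(42327 + 1/(-162 - 63*(-65))) = 1/(42327 + 1/(-162 + 4095)) = 1/(42327 + 1/3933) = 1/(166472092/3933) = 3933/166472092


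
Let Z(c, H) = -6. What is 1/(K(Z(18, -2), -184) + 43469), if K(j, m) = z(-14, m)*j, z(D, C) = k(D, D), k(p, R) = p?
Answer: 1/43553 ≈ 2.2961e-5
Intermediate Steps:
z(D, C) = D
K(j, m) = -14*j
1/(K(Z(18, -2), -184) + 43469) = 1/(-14*(-6) + 43469) = 1/(84 + 43469) = 1/43553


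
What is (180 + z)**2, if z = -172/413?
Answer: 5500892224/170569 ≈ 32250.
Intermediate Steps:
z = -172/413 (z = -172*1/413 = -172/413 ≈ -0.41646)
(180 + z)**2 = (180 - 172/413)**2 = (74168/413)**2 = 5500892224/170569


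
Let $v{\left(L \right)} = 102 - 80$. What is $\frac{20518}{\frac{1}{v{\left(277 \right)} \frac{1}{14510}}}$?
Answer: $\frac{225698}{7255} \approx 31.109$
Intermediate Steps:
$v{\left(L \right)} = 22$
$\frac{20518}{\frac{1}{v{\left(277 \right)} \frac{1}{14510}}} = \frac{20518}{\frac{1}{22 \cdot \frac{1}{14510}}} = \frac{20518}{\frac{1}{\frac{11}{7255}}} = \frac{20518}{\frac{7255}{11}} = 20518 \cdot \frac{11}{7255} = \frac{225698}{7255}$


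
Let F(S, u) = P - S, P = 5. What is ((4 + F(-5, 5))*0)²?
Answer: 0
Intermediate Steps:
F(S, u) = 5 - S
((4 + F(-5, 5))*0)² = ((4 + (5 - 1*(-5)))*0)² = ((4 + (5 + 5))*0)² = ((4 + 10)*0)² = (14*0)² = 0² = 0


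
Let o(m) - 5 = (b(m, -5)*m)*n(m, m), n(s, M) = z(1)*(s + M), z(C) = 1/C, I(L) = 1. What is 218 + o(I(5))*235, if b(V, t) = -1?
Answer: 923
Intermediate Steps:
n(s, M) = M + s (n(s, M) = (s + M)/1 = 1*(M + s) = M + s)
o(m) = 5 - 2*m² (o(m) = 5 + (-m)*(m + m) = 5 + (-m)*(2*m) = 5 - 2*m²)
218 + o(I(5))*235 = 218 + (5 - 2*1²)*235 = 218 + (5 - 2*1)*235 = 218 + (5 - 2)*235 = 218 + 3*235 = 218 + 705 = 923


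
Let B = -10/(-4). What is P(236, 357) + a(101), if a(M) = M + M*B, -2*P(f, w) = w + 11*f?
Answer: -1123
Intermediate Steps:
P(f, w) = -11*f/2 - w/2 (P(f, w) = -(w + 11*f)/2 = -11*f/2 - w/2)
B = 5/2 (B = -10*(-1/4) = 5/2 ≈ 2.5000)
a(M) = 7*M/2 (a(M) = M + M*(5/2) = M + 5*M/2 = 7*M/2)
P(236, 357) + a(101) = (-11/2*236 - 1/2*357) + (7/2)*101 = (-1298 - 357/2) + 707/2 = -2953/2 + 707/2 = -1123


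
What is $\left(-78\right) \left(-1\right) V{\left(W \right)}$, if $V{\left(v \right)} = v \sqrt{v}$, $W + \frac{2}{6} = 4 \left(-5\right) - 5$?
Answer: $- \frac{3952 i \sqrt{57}}{3} \approx - 9945.7 i$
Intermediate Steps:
$W = - \frac{76}{3}$ ($W = - \frac{1}{3} + \left(4 \left(-5\right) - 5\right) = - \frac{1}{3} - 25 = - \frac{76}{3} \approx -25.333$)
$V{\left(v \right)} = v^{\frac{3}{2}}$
$\left(-78\right) \left(-1\right) V{\left(W \right)} = \left(-78\right) \left(-1\right) \left(- \frac{76}{3}\right)^{\frac{3}{2}} = 78 \left(- \frac{152 i \sqrt{57}}{9}\right) = - \frac{3952 i \sqrt{57}}{3}$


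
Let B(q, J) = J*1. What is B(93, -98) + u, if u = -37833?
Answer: -37931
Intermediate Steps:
B(q, J) = J
B(93, -98) + u = -98 - 37833 = -37931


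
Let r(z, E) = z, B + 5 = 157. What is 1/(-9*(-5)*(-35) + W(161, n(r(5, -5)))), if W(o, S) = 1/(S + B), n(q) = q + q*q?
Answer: -182/286649 ≈ -0.00063492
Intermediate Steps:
B = 152 (B = -5 + 157 = 152)
n(q) = q + q**2
W(o, S) = 1/(152 + S) (W(o, S) = 1/(S + 152) = 1/(152 + S))
1/(-9*(-5)*(-35) + W(161, n(r(5, -5)))) = 1/(-9*(-5)*(-35) + 1/(152 + 5*(1 + 5))) = 1/(45*(-35) + 1/(152 + 5*6)) = 1/(-1575 + 1/(152 + 30)) = 1/(-1575 + 1/182) = 1/(-286649/182) = -182/286649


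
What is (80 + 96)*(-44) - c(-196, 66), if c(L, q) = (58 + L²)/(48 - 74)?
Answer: -81435/13 ≈ -6264.2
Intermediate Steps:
c(L, q) = -29/13 - L²/26 (c(L, q) = (58 + L²)/(-26) = (58 + L²)*(-1/26) = -29/13 - L²/26)
(80 + 96)*(-44) - c(-196, 66) = (80 + 96)*(-44) - (-29/13 - 1/26*(-196)²) = 176*(-44) - (-29/13 - 1/26*38416) = -7744 - (-29/13 - 19208/13) = -7744 - 1*(-19237/13) = -7744 + 19237/13 = -81435/13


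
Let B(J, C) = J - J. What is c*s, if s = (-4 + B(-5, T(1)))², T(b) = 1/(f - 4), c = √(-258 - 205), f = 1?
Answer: 16*I*√463 ≈ 344.28*I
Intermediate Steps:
c = I*√463 (c = √(-463) = I*√463 ≈ 21.517*I)
T(b) = -⅓ (T(b) = 1/(1 - 4) = 1/(-3) = -⅓)
B(J, C) = 0
s = 16 (s = (-4 + 0)² = (-4)² = 16)
c*s = (I*√463)*16 = 16*I*√463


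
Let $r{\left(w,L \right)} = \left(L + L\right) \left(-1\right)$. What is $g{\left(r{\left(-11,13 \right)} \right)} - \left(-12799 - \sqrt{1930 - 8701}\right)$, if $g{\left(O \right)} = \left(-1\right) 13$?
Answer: $12786 + i \sqrt{6771} \approx 12786.0 + 82.286 i$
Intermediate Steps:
$r{\left(w,L \right)} = - 2 L$ ($r{\left(w,L \right)} = 2 L \left(-1\right) = - 2 L$)
$g{\left(O \right)} = -13$
$g{\left(r{\left(-11,13 \right)} \right)} - \left(-12799 - \sqrt{1930 - 8701}\right) = -13 - \left(-12799 - \sqrt{1930 - 8701}\right) = -13 - \left(-12799 - \sqrt{-6771}\right) = -13 - \left(-12799 - i \sqrt{6771}\right) = -13 + \left(12799 + i \sqrt{6771}\right) = 12786 + i \sqrt{6771}$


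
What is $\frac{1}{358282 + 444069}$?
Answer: $\frac{1}{802351} \approx 1.2463 \cdot 10^{-6}$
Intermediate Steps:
$\frac{1}{358282 + 444069} = \frac{1}{802351}$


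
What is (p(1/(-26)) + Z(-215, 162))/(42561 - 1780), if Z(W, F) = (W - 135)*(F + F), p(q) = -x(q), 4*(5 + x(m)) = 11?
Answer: -453591/163124 ≈ -2.7807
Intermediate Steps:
x(m) = -9/4 (x(m) = -5 + (¼)*11 = -5 + 11/4 = -9/4)
p(q) = 9/4 (p(q) = -1*(-9/4) = 9/4)
Z(W, F) = 2*F*(-135 + W) (Z(W, F) = (-135 + W)*(2*F) = 2*F*(-135 + W))
(p(1/(-26)) + Z(-215, 162))/(42561 - 1780) = (9/4 + 2*162*(-135 - 215))/(42561 - 1780) = (9/4 + 2*162*(-350))/40781 = (9/4 - 113400)*(1/40781) = -453591/4*1/40781 = -453591/163124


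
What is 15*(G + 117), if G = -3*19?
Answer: 900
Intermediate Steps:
G = -57
15*(G + 117) = 15*(-57 + 117) = 15*60 = 900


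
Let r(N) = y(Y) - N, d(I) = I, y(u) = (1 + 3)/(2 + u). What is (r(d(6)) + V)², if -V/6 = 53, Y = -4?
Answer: 106276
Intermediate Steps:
y(u) = 4/(2 + u)
r(N) = -2 - N (r(N) = 4/(2 - 4) - N = 4/(-2) - N = 4*(-½) - N = -2 - N)
V = -318 (V = -6*53 = -318)
(r(d(6)) + V)² = ((-2 - 1*6) - 318)² = ((-2 - 6) - 318)² = (-8 - 318)² = (-326)² = 106276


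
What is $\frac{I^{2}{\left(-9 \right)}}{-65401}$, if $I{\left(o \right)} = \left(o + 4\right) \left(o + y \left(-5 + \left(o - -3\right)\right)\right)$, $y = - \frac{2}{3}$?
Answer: $- \frac{625}{588609} \approx -0.0010618$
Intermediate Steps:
$y = - \frac{2}{3}$ ($y = \left(-2\right) \frac{1}{3} = - \frac{2}{3} \approx -0.66667$)
$I{\left(o \right)} = \left(4 + o\right) \left(\frac{4}{3} + \frac{o}{3}\right)$ ($I{\left(o \right)} = \left(o + 4\right) \left(o - \frac{2 \left(-5 + \left(o - -3\right)\right)}{3}\right) = \left(4 + o\right) \left(o - \frac{2 \left(-5 + \left(o + 3\right)\right)}{3}\right) = \left(4 + o\right) \left(o - \frac{2 \left(-5 + \left(3 + o\right)\right)}{3}\right) = \left(4 + o\right) \left(o - \frac{2 \left(-2 + o\right)}{3}\right) = \left(4 + o\right) \left(o - \left(- \frac{4}{3} + \frac{2 o}{3}\right)\right) = \left(4 + o\right) \left(\frac{4}{3} + \frac{o}{3}\right)$)
$\frac{I^{2}{\left(-9 \right)}}{-65401} = \frac{\left(\frac{16}{3} + \frac{\left(-9\right)^{2}}{3} + \frac{8}{3} \left(-9\right)\right)^{2}}{-65401} = \left(\frac{16}{3} + \frac{1}{3} \cdot 81 - 24\right)^{2} \left(- \frac{1}{65401}\right) = \left(\frac{16}{3} + 27 - 24\right)^{2} \left(- \frac{1}{65401}\right) = \left(\frac{25}{3}\right)^{2} \left(- \frac{1}{65401}\right) = \frac{625}{9} \left(- \frac{1}{65401}\right) = - \frac{625}{588609}$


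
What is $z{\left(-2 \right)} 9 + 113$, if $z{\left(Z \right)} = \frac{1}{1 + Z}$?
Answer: $104$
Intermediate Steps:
$z{\left(-2 \right)} 9 + 113 = \frac{1}{1 - 2} \cdot 9 + 113 = \frac{1}{-1} \cdot 9 + 113 = \left(-1\right) 9 + 113 = -9 + 113 = 104$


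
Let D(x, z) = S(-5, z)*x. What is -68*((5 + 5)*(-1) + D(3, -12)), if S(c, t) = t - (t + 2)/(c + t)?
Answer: 3248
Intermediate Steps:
S(c, t) = t - (2 + t)/(c + t)
D(x, z) = x*(-2 + z² - 6*z)/(-5 + z) (D(x, z) = ((-2 + z² - z - 5*z)/(-5 + z))*x = ((-2 + z² - 6*z)/(-5 + z))*x = x*(-2 + z² - 6*z)/(-5 + z))
-68*((5 + 5)*(-1) + D(3, -12)) = -68*((5 + 5)*(-1) + 3*(-2 + (-12)² - 6*(-12))/(-5 - 12)) = -68*(10*(-1) + 3*(-2 + 144 + 72)/(-17)) = -68*(-10 + 3*(-1/17)*214) = -68*(-10 - 642/17) = -68*(-812/17) = 3248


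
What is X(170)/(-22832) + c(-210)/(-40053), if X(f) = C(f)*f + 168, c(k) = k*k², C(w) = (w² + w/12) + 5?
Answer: 14529528071/914490096 ≈ 15.888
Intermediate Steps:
C(w) = 5 + w² + w/12 (C(w) = (w² + w/12) + 5 = 5 + w² + w/12)
c(k) = k³
X(f) = 168 + f*(5 + f² + f/12) (X(f) = (5 + f² + f/12)*f + 168 = f*(5 + f² + f/12) + 168 = 168 + f*(5 + f² + f/12))
X(170)/(-22832) + c(-210)/(-40053) = (168 + (1/12)*170*(60 + 170 + 12*170²))/(-22832) + (-210)³/(-40053) = (168 + (1/12)*170*(60 + 170 + 12*28900))*(-1/22832) - 9261000*(-1/40053) = (168 + (1/12)*170*(60 + 170 + 346800))*(-1/22832) + 3087000/13351 = (168 + (1/12)*170*347030)*(-1/22832) + 3087000/13351 = (168 + 14748775/3)*(-1/22832) + 3087000/13351 = (14749279/3)*(-1/22832) + 3087000/13351 = -14749279/68496 + 3087000/13351 = 14529528071/914490096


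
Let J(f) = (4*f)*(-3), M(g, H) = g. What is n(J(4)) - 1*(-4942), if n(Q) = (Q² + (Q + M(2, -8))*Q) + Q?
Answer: 9406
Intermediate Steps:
J(f) = -12*f
n(Q) = Q + Q² + Q*(2 + Q) (n(Q) = (Q² + (Q + 2)*Q) + Q = (Q² + (2 + Q)*Q) + Q = (Q² + Q*(2 + Q)) + Q = Q + Q² + Q*(2 + Q))
n(J(4)) - 1*(-4942) = (-12*4)*(3 + 2*(-12*4)) - 1*(-4942) = -48*(3 + 2*(-48)) + 4942 = -48*(3 - 96) + 4942 = -48*(-93) + 4942 = 4464 + 4942 = 9406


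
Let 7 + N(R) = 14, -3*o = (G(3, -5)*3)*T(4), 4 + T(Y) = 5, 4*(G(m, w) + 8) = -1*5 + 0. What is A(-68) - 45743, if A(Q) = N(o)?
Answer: -45736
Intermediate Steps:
G(m, w) = -37/4 (G(m, w) = -8 + (-1*5 + 0)/4 = -8 + (-5 + 0)/4 = -8 + (1/4)*(-5) = -8 - 5/4 = -37/4)
T(Y) = 1 (T(Y) = -4 + 5 = 1)
o = 37/4 (o = -(-37/4*3)/3 = -(-37)/4 = -1/3*(-111/4) = 37/4 ≈ 9.2500)
N(R) = 7 (N(R) = -7 + 14 = 7)
A(Q) = 7
A(-68) - 45743 = 7 - 45743 = -45736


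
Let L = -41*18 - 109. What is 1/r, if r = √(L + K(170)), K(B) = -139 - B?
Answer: -I/34 ≈ -0.029412*I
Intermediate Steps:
L = -847 (L = -738 - 109 = -847)
r = 34*I (r = √(-847 + (-139 - 1*170)) = √(-847 + (-139 - 170)) = √(-847 - 309) = √(-1156) = 34*I ≈ 34.0*I)
1/r = 1/(34*I) = -I/34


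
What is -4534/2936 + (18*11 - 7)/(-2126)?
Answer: -2550015/1560484 ≈ -1.6341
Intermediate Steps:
-4534/2936 + (18*11 - 7)/(-2126) = -4534*1/2936 + (198 - 7)*(-1/2126) = -2267/1468 + 191*(-1/2126) = -2267/1468 - 191/2126 = -2550015/1560484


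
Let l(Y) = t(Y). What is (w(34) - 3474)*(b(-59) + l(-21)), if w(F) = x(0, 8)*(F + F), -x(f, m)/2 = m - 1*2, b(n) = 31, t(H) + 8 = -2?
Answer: -90090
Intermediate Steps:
t(H) = -10 (t(H) = -8 - 2 = -10)
l(Y) = -10
x(f, m) = 4 - 2*m (x(f, m) = -2*(m - 1*2) = -2*(m - 2) = -2*(-2 + m) = 4 - 2*m)
w(F) = -24*F (w(F) = (4 - 2*8)*(F + F) = (4 - 16)*(2*F) = -24*F)
(w(34) - 3474)*(b(-59) + l(-21)) = (-24*34 - 3474)*(31 - 10) = (-816 - 3474)*21 = -4290*21 = -90090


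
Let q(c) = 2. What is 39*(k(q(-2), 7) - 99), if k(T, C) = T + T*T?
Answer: -3627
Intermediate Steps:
k(T, C) = T + T²
39*(k(q(-2), 7) - 99) = 39*(2*(1 + 2) - 99) = 39*(2*3 - 99) = 39*(6 - 99) = 39*(-93) = -3627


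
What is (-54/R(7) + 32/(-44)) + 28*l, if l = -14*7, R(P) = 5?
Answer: -151554/55 ≈ -2755.5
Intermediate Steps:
l = -98
(-54/R(7) + 32/(-44)) + 28*l = (-54/5 + 32/(-44)) + 28*(-98) = (-54*⅕ + 32*(-1/44)) - 2744 = (-54/5 - 8/11) - 2744 = -634/55 - 2744 = -151554/55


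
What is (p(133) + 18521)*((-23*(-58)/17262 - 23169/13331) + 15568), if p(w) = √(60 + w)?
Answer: 33172237747000906/115059861 + 1791060836186*√193/115059861 ≈ 2.8852e+8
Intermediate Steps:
(p(133) + 18521)*((-23*(-58)/17262 - 23169/13331) + 15568) = (√(60 + 133) + 18521)*((-23*(-58)/17262 - 23169/13331) + 15568) = (√193 + 18521)*((1334*(1/17262) - 23169*1/13331) + 15568) = (18521 + √193)*((667/8631 - 23169/13331) + 15568) = (18521 + √193)*(-191079862/115059861 + 15568) = (18521 + √193)*(1791060836186/115059861) = 33172237747000906/115059861 + 1791060836186*√193/115059861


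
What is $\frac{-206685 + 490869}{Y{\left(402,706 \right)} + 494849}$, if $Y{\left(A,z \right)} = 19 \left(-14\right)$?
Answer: $\frac{94728}{164861} \approx 0.57459$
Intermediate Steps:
$Y{\left(A,z \right)} = -266$
$\frac{-206685 + 490869}{Y{\left(402,706 \right)} + 494849} = \frac{-206685 + 490869}{-266 + 494849} = \frac{284184}{494583} = 284184 \cdot \frac{1}{494583} = \frac{94728}{164861}$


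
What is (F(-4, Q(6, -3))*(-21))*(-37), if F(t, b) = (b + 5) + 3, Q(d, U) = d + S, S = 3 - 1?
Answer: 12432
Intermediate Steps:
S = 2
Q(d, U) = 2 + d (Q(d, U) = d + 2 = 2 + d)
F(t, b) = 8 + b (F(t, b) = (5 + b) + 3 = 8 + b)
(F(-4, Q(6, -3))*(-21))*(-37) = ((8 + (2 + 6))*(-21))*(-37) = ((8 + 8)*(-21))*(-37) = (16*(-21))*(-37) = -336*(-37) = 12432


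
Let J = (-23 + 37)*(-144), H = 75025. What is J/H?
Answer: -2016/75025 ≈ -0.026871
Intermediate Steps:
J = -2016 (J = 14*(-144) = -2016)
J/H = -2016/75025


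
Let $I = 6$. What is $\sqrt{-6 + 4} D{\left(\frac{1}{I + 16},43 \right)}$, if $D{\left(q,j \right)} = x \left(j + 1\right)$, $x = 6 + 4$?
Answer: $440 i \sqrt{2} \approx 622.25 i$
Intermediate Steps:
$x = 10$
$D{\left(q,j \right)} = 10 + 10 j$ ($D{\left(q,j \right)} = 10 \left(j + 1\right) = 10 \left(1 + j\right) = 10 + 10 j$)
$\sqrt{-6 + 4} D{\left(\frac{1}{I + 16},43 \right)} = \sqrt{-6 + 4} \left(10 + 10 \cdot 43\right) = \sqrt{-2} \left(10 + 430\right) = i \sqrt{2} \cdot 440 = 440 i \sqrt{2}$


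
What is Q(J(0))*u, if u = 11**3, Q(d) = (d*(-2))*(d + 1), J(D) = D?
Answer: 0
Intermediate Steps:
Q(d) = -2*d*(1 + d) (Q(d) = (-2*d)*(1 + d) = -2*d*(1 + d))
u = 1331
Q(J(0))*u = -2*0*(1 + 0)*1331 = -2*0*1*1331 = 0*1331 = 0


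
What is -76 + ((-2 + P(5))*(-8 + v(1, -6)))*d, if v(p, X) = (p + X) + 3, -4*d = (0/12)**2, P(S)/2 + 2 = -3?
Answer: -76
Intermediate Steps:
P(S) = -10 (P(S) = -4 + 2*(-3) = -4 - 6 = -10)
d = 0 (d = -(0/12)**2/4 = -(0*(1/12))**2/4 = -1/4*0**2 = -1/4*0 = 0)
v(p, X) = 3 + X + p (v(p, X) = (X + p) + 3 = 3 + X + p)
-76 + ((-2 + P(5))*(-8 + v(1, -6)))*d = -76 + ((-2 - 10)*(-8 + (3 - 6 + 1)))*0 = -76 - 12*(-8 - 2)*0 = -76 - 12*(-10)*0 = -76 + 120*0 = -76 + 0 = -76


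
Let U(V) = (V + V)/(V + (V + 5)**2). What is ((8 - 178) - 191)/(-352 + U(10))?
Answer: 16967/16540 ≈ 1.0258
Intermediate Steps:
U(V) = 2*V/(V + (5 + V)**2) (U(V) = (2*V)/(V + (5 + V)**2) = 2*V/(V + (5 + V)**2))
((8 - 178) - 191)/(-352 + U(10)) = ((8 - 178) - 191)/(-352 + 2*10/(10 + (5 + 10)**2)) = (-170 - 191)/(-352 + 2*10/(10 + 15**2)) = -361/(-352 + 2*10/(10 + 225)) = -361/(-352 + 2*10/235) = -361/(-352 + 2*10*(1/235)) = -361/(-352 + 4/47) = -361/(-16540/47) = -361*(-47/16540) = 16967/16540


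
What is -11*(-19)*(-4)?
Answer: -836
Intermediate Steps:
-11*(-19)*(-4) = 209*(-4) = -836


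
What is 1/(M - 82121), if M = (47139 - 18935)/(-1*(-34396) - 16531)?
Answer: -17865/1467063461 ≈ -1.2177e-5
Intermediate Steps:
M = 28204/17865 (M = 28204/(34396 - 16531) = 28204/17865 ≈ 1.5787)
1/(M - 82121) = 1/(28204/17865 - 82121) = 1/(-1467063461/17865) = -17865/1467063461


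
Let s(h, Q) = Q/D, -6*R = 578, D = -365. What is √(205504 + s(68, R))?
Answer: √246404750055/1095 ≈ 453.33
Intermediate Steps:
R = -289/3 (R = -⅙*578 = -289/3 ≈ -96.333)
s(h, Q) = -Q/365 (s(h, Q) = Q/(-365) = Q*(-1/365) = -Q/365)
√(205504 + s(68, R)) = √(205504 - 1/365*(-289/3)) = √(205504 + 289/1095) = √(225027169/1095) = √246404750055/1095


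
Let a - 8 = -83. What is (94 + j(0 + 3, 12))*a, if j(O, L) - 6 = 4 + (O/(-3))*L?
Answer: -6900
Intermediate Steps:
a = -75 (a = 8 - 83 = -75)
j(O, L) = 10 - L*O/3 (j(O, L) = 6 + (4 + (O/(-3))*L) = 6 + (4 + (O*(-⅓))*L) = 6 + (4 + (-O/3)*L) = 6 + (4 - L*O/3) = 10 - L*O/3)
(94 + j(0 + 3, 12))*a = (94 + (10 - ⅓*12*(0 + 3)))*(-75) = (94 + (10 - ⅓*12*3))*(-75) = (94 + (10 - 12))*(-75) = (94 - 2)*(-75) = 92*(-75) = -6900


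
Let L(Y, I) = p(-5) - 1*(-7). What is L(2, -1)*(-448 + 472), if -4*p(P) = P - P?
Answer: 168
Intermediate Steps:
p(P) = 0 (p(P) = -(P - P)/4 = -1/4*0 = 0)
L(Y, I) = 7 (L(Y, I) = 0 - 1*(-7) = 0 + 7 = 7)
L(2, -1)*(-448 + 472) = 7*(-448 + 472) = 7*24 = 168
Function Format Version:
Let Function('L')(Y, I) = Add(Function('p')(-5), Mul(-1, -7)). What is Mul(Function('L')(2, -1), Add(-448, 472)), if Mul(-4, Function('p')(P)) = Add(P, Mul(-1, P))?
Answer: 168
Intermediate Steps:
Function('p')(P) = 0 (Function('p')(P) = Mul(Rational(-1, 4), Add(P, Mul(-1, P))) = Mul(Rational(-1, 4), 0) = 0)
Function('L')(Y, I) = 7 (Function('L')(Y, I) = Add(0, Mul(-1, -7)) = Add(0, 7) = 7)
Mul(Function('L')(2, -1), Add(-448, 472)) = Mul(7, Add(-448, 472)) = Mul(7, 24) = 168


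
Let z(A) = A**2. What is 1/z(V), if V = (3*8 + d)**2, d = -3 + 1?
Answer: 1/234256 ≈ 4.2688e-6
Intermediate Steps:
d = -2
V = 484 (V = (3*8 - 2)**2 = (24 - 2)**2 = 22**2 = 484)
1/z(V) = 1/(484**2) = 1/234256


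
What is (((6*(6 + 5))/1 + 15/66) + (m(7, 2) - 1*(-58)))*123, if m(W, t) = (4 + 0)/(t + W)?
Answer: 1012085/66 ≈ 15335.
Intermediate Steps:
m(W, t) = 4/(W + t)
(((6*(6 + 5))/1 + 15/66) + (m(7, 2) - 1*(-58)))*123 = (((6*(6 + 5))/1 + 15/66) + (4/(7 + 2) - 1*(-58)))*123 = (((6*11)*1 + 15*(1/66)) + (4/9 + 58))*123 = ((66*1 + 5/22) + (4*(1/9) + 58))*123 = ((66 + 5/22) + (4/9 + 58))*123 = (1457/22 + 526/9)*123 = (24685/198)*123 = 1012085/66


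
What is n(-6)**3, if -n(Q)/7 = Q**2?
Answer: -16003008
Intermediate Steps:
n(Q) = -7*Q**2
n(-6)**3 = (-7*(-6)**2)**3 = (-7*36)**3 = (-252)**3 = -16003008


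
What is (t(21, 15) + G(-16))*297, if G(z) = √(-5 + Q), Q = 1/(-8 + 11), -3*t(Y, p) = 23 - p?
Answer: -792 + 99*I*√42 ≈ -792.0 + 641.59*I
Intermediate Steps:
t(Y, p) = -23/3 + p/3 (t(Y, p) = -(23 - p)/3 = -23/3 + p/3)
Q = ⅓ (Q = 1/3 = ⅓ ≈ 0.33333)
G(z) = I*√42/3 (G(z) = √(-5 + ⅓) = √(-14/3) = I*√42/3)
(t(21, 15) + G(-16))*297 = ((-23/3 + (⅓)*15) + I*√42/3)*297 = ((-23/3 + 5) + I*√42/3)*297 = (-8/3 + I*√42/3)*297 = -792 + 99*I*√42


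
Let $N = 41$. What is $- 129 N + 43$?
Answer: $-5246$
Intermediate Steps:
$- 129 N + 43 = \left(-129\right) 41 + 43 = -5289 + 43 = -5246$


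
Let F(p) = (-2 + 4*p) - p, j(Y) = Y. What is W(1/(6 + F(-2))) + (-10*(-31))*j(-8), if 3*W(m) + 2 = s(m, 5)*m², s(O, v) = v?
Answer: -9921/4 ≈ -2480.3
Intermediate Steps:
F(p) = -2 + 3*p
W(m) = -⅔ + 5*m²/3 (W(m) = -⅔ + (5*m²)/3 = -⅔ + 5*m²/3)
W(1/(6 + F(-2))) + (-10*(-31))*j(-8) = (-⅔ + 5*(1/(6 + (-2 + 3*(-2))))²/3) - 10*(-31)*(-8) = (-⅔ + 5*(1/(6 + (-2 - 6)))²/3) + 310*(-8) = (-⅔ + 5*(1/(6 - 8))²/3) - 2480 = (-⅔ + 5*(1/(-2))²/3) - 2480 = (-⅔ + 5*(-½)²/3) - 2480 = (-⅔ + (5/3)*(¼)) - 2480 = (-⅔ + 5/12) - 2480 = -¼ - 2480 = -9921/4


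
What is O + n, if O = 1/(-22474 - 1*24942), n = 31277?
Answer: 1483030231/47416 ≈ 31277.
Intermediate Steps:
O = -1/47416 (O = 1/(-22474 - 24942) = 1/(-47416) = -1/47416 ≈ -2.1090e-5)
O + n = -1/47416 + 31277 = 1483030231/47416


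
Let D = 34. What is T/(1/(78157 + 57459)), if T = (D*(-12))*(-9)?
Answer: 497981952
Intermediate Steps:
T = 3672 (T = (34*(-12))*(-9) = -408*(-9) = 3672)
T/(1/(78157 + 57459)) = 3672/(1/(78157 + 57459)) = 3672/(1/135616) = 3672*135616 = 497981952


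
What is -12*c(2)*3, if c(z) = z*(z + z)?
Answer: -288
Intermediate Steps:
c(z) = 2*z² (c(z) = z*(2*z) = 2*z²)
-12*c(2)*3 = -24*2²*3 = -24*4*3 = -12*8*3 = -96*3 = -288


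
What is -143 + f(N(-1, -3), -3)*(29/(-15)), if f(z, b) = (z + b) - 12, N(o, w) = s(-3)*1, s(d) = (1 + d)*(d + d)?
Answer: -686/5 ≈ -137.20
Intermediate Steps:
s(d) = 2*d*(1 + d) (s(d) = (1 + d)*(2*d) = 2*d*(1 + d))
N(o, w) = 12 (N(o, w) = (2*(-3)*(1 - 3))*1 = (2*(-3)*(-2))*1 = 12*1 = 12)
f(z, b) = -12 + b + z (f(z, b) = (b + z) - 12 = -12 + b + z)
-143 + f(N(-1, -3), -3)*(29/(-15)) = -143 + (-12 - 3 + 12)*(29/(-15)) = -143 - 87*(-1)/15 = -143 - 3*(-29/15) = -143 + 29/5 = -686/5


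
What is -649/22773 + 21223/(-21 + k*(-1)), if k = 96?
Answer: -161129104/888147 ≈ -181.42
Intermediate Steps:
-649/22773 + 21223/(-21 + k*(-1)) = -649/22773 + 21223/(-21 + 96*(-1)) = -649*1/22773 + 21223/(-21 - 96) = -649/22773 + 21223/(-117) = -649/22773 + 21223*(-1/117) = -649/22773 - 21223/117 = -161129104/888147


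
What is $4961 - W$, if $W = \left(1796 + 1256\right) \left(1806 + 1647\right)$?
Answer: $-10533595$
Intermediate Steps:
$W = 10538556$ ($W = 3052 \cdot 3453 = 10538556$)
$4961 - W = 4961 - 10538556 = -10533595$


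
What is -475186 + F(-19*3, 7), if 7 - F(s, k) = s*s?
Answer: -478428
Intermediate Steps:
F(s, k) = 7 - s² (F(s, k) = 7 - s*s = 7 - s²)
-475186 + F(-19*3, 7) = -475186 + (7 - (-19*3)²) = -475186 + (7 - 1*(-57)²) = -475186 + (7 - 1*3249) = -475186 + (7 - 3249) = -475186 - 3242 = -478428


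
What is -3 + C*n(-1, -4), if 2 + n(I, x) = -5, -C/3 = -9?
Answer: -192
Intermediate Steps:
C = 27 (C = -3*(-9) = 27)
n(I, x) = -7 (n(I, x) = -2 - 5 = -7)
-3 + C*n(-1, -4) = -3 + 27*(-7) = -3 - 189 = -192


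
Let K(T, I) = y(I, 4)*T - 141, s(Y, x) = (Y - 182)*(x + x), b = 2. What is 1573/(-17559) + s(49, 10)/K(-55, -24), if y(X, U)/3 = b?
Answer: 15322019/2756763 ≈ 5.5580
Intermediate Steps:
s(Y, x) = 2*x*(-182 + Y) (s(Y, x) = (-182 + Y)*(2*x) = 2*x*(-182 + Y))
y(X, U) = 6 (y(X, U) = 3*2 = 6)
K(T, I) = -141 + 6*T (K(T, I) = 6*T - 141 = -141 + 6*T)
1573/(-17559) + s(49, 10)/K(-55, -24) = 1573/(-17559) + (2*10*(-182 + 49))/(-141 + 6*(-55)) = 1573*(-1/17559) + (2*10*(-133))/(-141 - 330) = -1573/17559 - 2660/(-471) = -1573/17559 - 2660*(-1/471) = -1573/17559 + 2660/471 = 15322019/2756763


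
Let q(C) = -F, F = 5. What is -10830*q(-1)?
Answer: 54150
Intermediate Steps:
q(C) = -5 (q(C) = -1*5 = -5)
-10830*q(-1) = -10830*(-5) = 54150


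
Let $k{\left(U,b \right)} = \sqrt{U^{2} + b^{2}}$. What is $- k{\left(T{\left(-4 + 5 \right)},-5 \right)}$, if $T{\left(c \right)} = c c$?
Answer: $- \sqrt{26} \approx -5.099$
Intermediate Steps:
$T{\left(c \right)} = c^{2}$
$- k{\left(T{\left(-4 + 5 \right)},-5 \right)} = - \sqrt{\left(\left(-4 + 5\right)^{2}\right)^{2} + \left(-5\right)^{2}} = - \sqrt{\left(1^{2}\right)^{2} + 25} = - \sqrt{1^{2} + 25} = - \sqrt{1 + 25} = - \sqrt{26}$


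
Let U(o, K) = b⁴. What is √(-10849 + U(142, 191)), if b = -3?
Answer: 4*I*√673 ≈ 103.77*I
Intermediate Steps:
U(o, K) = 81 (U(o, K) = (-3)⁴ = 81)
√(-10849 + U(142, 191)) = √(-10849 + 81) = √(-10768) = 4*I*√673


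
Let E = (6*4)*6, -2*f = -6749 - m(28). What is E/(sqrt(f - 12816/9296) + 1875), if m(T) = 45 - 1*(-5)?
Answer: 313740000/4081207633 - 144*sqrt(4588292954)/4081207633 ≈ 0.074484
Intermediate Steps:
m(T) = 50 (m(T) = 45 + 5 = 50)
f = 6799/2 (f = -(-6749 - 1*50)/2 = -(-6749 - 50)/2 = -1/2*(-6799) = 6799/2 ≈ 3399.5)
E = 144 (E = 24*6 = 144)
E/(sqrt(f - 12816/9296) + 1875) = 144/(sqrt(6799/2 - 12816/9296) + 1875) = 144/(sqrt(6799/2 - 12816*1/9296) + 1875) = 144/(sqrt(6799/2 - 801/581) + 1875) = 144/(sqrt(3948617/1162) + 1875) = 144/(sqrt(4588292954)/1162 + 1875) = 144/(1875 + sqrt(4588292954)/1162)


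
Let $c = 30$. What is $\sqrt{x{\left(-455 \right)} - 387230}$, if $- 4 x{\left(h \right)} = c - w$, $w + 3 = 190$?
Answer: $\frac{i \sqrt{1548763}}{2} \approx 622.25 i$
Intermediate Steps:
$w = 187$ ($w = -3 + 190 = 187$)
$x{\left(h \right)} = \frac{157}{4}$ ($x{\left(h \right)} = - \frac{30 - 187}{4} = \left(- \frac{1}{4}\right) \left(-157\right) = \frac{157}{4}$)
$\sqrt{x{\left(-455 \right)} - 387230} = \sqrt{\frac{157}{4} - 387230} = \sqrt{- \frac{1548763}{4}} = \frac{i \sqrt{1548763}}{2}$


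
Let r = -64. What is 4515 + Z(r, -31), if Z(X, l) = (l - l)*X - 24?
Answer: 4491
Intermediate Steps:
Z(X, l) = -24 (Z(X, l) = 0*X - 24 = 0 - 24 = -24)
4515 + Z(r, -31) = 4515 - 24 = 4491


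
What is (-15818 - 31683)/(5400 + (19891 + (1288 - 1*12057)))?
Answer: -47501/14522 ≈ -3.2710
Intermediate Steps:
(-15818 - 31683)/(5400 + (19891 + (1288 - 1*12057))) = -47501/(5400 + (19891 + (1288 - 12057))) = -47501/(5400 + (19891 - 10769)) = -47501/(5400 + 9122) = -47501/14522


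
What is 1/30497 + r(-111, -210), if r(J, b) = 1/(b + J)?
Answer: -30176/9789537 ≈ -0.0030825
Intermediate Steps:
r(J, b) = 1/(J + b)
1/30497 + r(-111, -210) = 1/30497 + 1/(-111 - 210) = 1/30497 + 1/(-321) = 1/30497 - 1/321 = -30176/9789537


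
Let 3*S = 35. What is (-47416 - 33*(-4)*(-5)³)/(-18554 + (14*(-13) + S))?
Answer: 6612/1937 ≈ 3.4135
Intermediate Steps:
S = 35/3 (S = (⅓)*35 = 35/3 ≈ 11.667)
(-47416 - 33*(-4)*(-5)³)/(-18554 + (14*(-13) + S)) = (-47416 - 33*(-4)*(-5)³)/(-18554 + (14*(-13) + 35/3)) = (-47416 + 132*(-125))/(-18554 + (-182 + 35/3)) = (-47416 - 16500)/(-18554 - 511/3) = -63916/(-56173/3) = -63916*(-3/56173) = 6612/1937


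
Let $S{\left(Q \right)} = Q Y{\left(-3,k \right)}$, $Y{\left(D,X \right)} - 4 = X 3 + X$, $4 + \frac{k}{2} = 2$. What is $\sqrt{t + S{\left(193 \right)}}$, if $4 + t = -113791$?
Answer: $i \sqrt{116111} \approx 340.75 i$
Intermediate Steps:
$k = -4$ ($k = -8 + 2 \cdot 2 = -8 + 4 = -4$)
$Y{\left(D,X \right)} = 4 + 4 X$ ($Y{\left(D,X \right)} = 4 + \left(X 3 + X\right) = 4 + \left(3 X + X\right) = 4 + 4 X$)
$S{\left(Q \right)} = - 12 Q$ ($S{\left(Q \right)} = Q \left(4 + 4 \left(-4\right)\right) = Q \left(4 - 16\right) = Q \left(-12\right) = - 12 Q$)
$t = -113795$ ($t = -4 - 113791 = -113795$)
$\sqrt{t + S{\left(193 \right)}} = \sqrt{-113795 - 2316} = \sqrt{-116111} = i \sqrt{116111}$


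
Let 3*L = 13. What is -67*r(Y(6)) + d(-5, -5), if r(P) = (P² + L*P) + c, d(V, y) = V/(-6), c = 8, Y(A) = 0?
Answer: -3211/6 ≈ -535.17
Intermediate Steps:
L = 13/3 (L = (⅓)*13 = 13/3 ≈ 4.3333)
d(V, y) = -V/6 (d(V, y) = V*(-⅙) = -V/6)
r(P) = 8 + P² + 13*P/3 (r(P) = (P² + 13*P/3) + 8 = 8 + P² + 13*P/3)
-67*r(Y(6)) + d(-5, -5) = -67*(8 + 0² + (13/3)*0) - ⅙*(-5) = -67*(8 + 0 + 0) + ⅚ = -67*8 + ⅚ = -536 + ⅚ = -3211/6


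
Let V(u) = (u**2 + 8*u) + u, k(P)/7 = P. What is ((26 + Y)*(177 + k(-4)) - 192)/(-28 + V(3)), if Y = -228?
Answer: -15145/4 ≈ -3786.3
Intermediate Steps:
k(P) = 7*P
V(u) = u**2 + 9*u
((26 + Y)*(177 + k(-4)) - 192)/(-28 + V(3)) = ((26 - 228)*(177 + 7*(-4)) - 192)/(-28 + 3*(9 + 3)) = (-202*(177 - 28) - 192)/(-28 + 3*12) = (-202*149 - 192)/(-28 + 36) = (-30098 - 192)/8 = -30290*1/8 = -15145/4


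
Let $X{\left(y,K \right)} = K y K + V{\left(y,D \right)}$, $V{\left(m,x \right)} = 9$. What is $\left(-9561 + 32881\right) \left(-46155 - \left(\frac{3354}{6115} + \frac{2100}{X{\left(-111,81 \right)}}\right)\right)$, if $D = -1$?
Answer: $- \frac{159777378507238712}{148444071} \approx -1.0763 \cdot 10^{9}$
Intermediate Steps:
$X{\left(y,K \right)} = 9 + y K^{2}$ ($X{\left(y,K \right)} = K y K + 9 = y K^{2} + 9 = 9 + y K^{2}$)
$\left(-9561 + 32881\right) \left(-46155 - \left(\frac{3354}{6115} + \frac{2100}{X{\left(-111,81 \right)}}\right)\right) = \left(-9561 + 32881\right) \left(-46155 - \left(\frac{3354}{6115} + \frac{2100}{9 - 111 \cdot 81^{2}}\right)\right) = 23320 \left(-46155 - \left(\frac{3354}{6115} + \frac{2100}{9 - 728271}\right)\right) = 23320 \left(-46155 - \left(\frac{3354}{6115} + \frac{2100}{-728262}\right)\right) = 23320 \left(-46155 - \frac{404958208}{742220355}\right) = 23320 \left(- \frac{34257585443233}{742220355}\right) = - \frac{159777378507238712}{148444071}$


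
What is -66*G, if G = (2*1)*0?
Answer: 0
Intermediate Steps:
G = 0 (G = 2*0 = 0)
-66*G = -66*0 = 0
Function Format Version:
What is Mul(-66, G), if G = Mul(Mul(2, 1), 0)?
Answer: 0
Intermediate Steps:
G = 0 (G = Mul(2, 0) = 0)
Mul(-66, G) = Mul(-66, 0) = 0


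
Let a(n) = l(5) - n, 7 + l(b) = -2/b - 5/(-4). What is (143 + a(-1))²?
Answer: 7601049/400 ≈ 19003.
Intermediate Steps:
l(b) = -23/4 - 2/b (l(b) = -7 + (-2/b - 5/(-4)) = -7 + (-2/b - 5*(-¼)) = -7 + (-2/b + 5/4) = -7 + (5/4 - 2/b) = -23/4 - 2/b)
a(n) = -123/20 - n (a(n) = (-23/4 - 2/5) - n = (-23/4 - 2*⅕) - n = (-23/4 - ⅖) - n = -123/20 - n)
(143 + a(-1))² = (143 + (-123/20 - 1*(-1)))² = (143 + (-123/20 + 1))² = (143 - 103/20)² = (2757/20)² = 7601049/400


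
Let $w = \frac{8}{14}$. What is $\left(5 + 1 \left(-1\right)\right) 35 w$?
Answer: $80$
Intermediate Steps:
$w = \frac{4}{7}$ ($w = 8 \cdot \frac{1}{14} = \frac{4}{7} \approx 0.57143$)
$\left(5 + 1 \left(-1\right)\right) 35 w = \left(5 + 1 \left(-1\right)\right) 35 \cdot \frac{4}{7} = \left(5 - 1\right) 35 \cdot \frac{4}{7} = 4 \cdot 35 \cdot \frac{4}{7} = 140 \cdot \frac{4}{7} = 80$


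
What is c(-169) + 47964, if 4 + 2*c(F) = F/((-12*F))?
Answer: 1151087/24 ≈ 47962.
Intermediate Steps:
c(F) = -49/24 (c(F) = -2 + (F/((-12*F)))/2 = -2 + (F*(-1/(12*F)))/2 = -2 + (1/2)*(-1/12) = -2 - 1/24 = -49/24)
c(-169) + 47964 = -49/24 + 47964 = 1151087/24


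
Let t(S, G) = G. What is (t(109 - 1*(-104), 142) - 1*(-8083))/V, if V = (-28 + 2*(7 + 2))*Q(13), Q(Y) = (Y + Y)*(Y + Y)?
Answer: -1645/1352 ≈ -1.2167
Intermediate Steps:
Q(Y) = 4*Y² (Q(Y) = (2*Y)*(2*Y) = 4*Y²)
V = -6760 (V = (-28 + 2*(7 + 2))*(4*13²) = (-28 + 2*9)*(4*169) = (-28 + 18)*676 = -10*676 = -6760)
(t(109 - 1*(-104), 142) - 1*(-8083))/V = (142 - 1*(-8083))/(-6760) = (142 + 8083)*(-1/6760) = 8225*(-1/6760) = -1645/1352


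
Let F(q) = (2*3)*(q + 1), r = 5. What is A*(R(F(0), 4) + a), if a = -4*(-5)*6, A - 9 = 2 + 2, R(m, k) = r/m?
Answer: 9425/6 ≈ 1570.8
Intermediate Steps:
F(q) = 6 + 6*q (F(q) = 6*(1 + q) = 6 + 6*q)
R(m, k) = 5/m
A = 13 (A = 9 + (2 + 2) = 9 + 4 = 13)
a = 120 (a = 20*6 = 120)
A*(R(F(0), 4) + a) = 13*(5/(6 + 6*0) + 120) = 13*(5/(6 + 0) + 120) = 13*(5/6 + 120) = 13*(5*(⅙) + 120) = 13*(⅚ + 120) = 13*(725/6) = 9425/6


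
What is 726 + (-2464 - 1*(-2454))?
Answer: 716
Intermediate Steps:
726 + (-2464 - 1*(-2454)) = 726 + (-2464 + 2454) = 726 - 10 = 716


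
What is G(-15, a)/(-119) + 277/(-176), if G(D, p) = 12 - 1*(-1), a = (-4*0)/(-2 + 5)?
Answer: -35251/20944 ≈ -1.6831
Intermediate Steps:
a = 0 (a = 0/3 = 0*(⅓) = 0)
G(D, p) = 13 (G(D, p) = 12 + 1 = 13)
G(-15, a)/(-119) + 277/(-176) = 13/(-119) + 277/(-176) = 13*(-1/119) + 277*(-1/176) = -13/119 - 277/176 = -35251/20944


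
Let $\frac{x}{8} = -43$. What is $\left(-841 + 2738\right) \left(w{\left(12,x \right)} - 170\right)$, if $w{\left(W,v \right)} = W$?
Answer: $-299726$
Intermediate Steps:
$x = -344$ ($x = 8 \left(-43\right) = -344$)
$\left(-841 + 2738\right) \left(w{\left(12,x \right)} - 170\right) = \left(-841 + 2738\right) \left(12 - 170\right) = 1897 \left(-158\right) = -299726$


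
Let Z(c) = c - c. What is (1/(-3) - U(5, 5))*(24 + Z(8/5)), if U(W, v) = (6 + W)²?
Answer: -2912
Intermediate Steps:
Z(c) = 0
(1/(-3) - U(5, 5))*(24 + Z(8/5)) = (1/(-3) - (6 + 5)²)*(24 + 0) = (-⅓ - 1*11²)*24 = (-⅓ - 1*121)*24 = (-⅓ - 121)*24 = -364/3*24 = -2912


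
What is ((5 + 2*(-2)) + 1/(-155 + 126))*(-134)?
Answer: -3752/29 ≈ -129.38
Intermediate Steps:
((5 + 2*(-2)) + 1/(-155 + 126))*(-134) = ((5 - 4) + 1/(-29))*(-134) = (1 - 1/29)*(-134) = (28/29)*(-134) = -3752/29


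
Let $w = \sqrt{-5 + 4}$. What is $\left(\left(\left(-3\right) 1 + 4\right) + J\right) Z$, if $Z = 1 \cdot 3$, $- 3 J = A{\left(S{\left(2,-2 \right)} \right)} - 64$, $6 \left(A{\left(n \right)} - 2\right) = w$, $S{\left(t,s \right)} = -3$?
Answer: $65 - \frac{i}{6} \approx 65.0 - 0.16667 i$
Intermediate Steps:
$w = i$ ($w = \sqrt{-1} = i \approx 1.0 i$)
$A{\left(n \right)} = 2 + \frac{i}{6}$
$J = \frac{62}{3} - \frac{i}{18}$ ($J = - \frac{\left(2 + \frac{i}{6}\right) - 64}{3} = - \frac{-62 + \frac{i}{6}}{3} = \frac{62}{3} - \frac{i}{18} \approx 20.667 - 0.055556 i$)
$Z = 3$
$\left(\left(\left(-3\right) 1 + 4\right) + J\right) Z = \left(\left(\left(-3\right) 1 + 4\right) + \left(\frac{62}{3} - \frac{i}{18}\right)\right) 3 = \left(\left(-3 + 4\right) + \left(\frac{62}{3} - \frac{i}{18}\right)\right) 3 = \left(1 + \left(\frac{62}{3} - \frac{i}{18}\right)\right) 3 = \left(\frac{65}{3} - \frac{i}{18}\right) 3 = 65 - \frac{i}{6}$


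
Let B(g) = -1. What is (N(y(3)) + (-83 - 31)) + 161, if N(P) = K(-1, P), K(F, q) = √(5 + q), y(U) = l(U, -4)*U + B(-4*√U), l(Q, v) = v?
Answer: 47 + 2*I*√2 ≈ 47.0 + 2.8284*I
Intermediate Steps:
y(U) = -1 - 4*U (y(U) = -4*U - 1 = -1 - 4*U)
N(P) = √(5 + P)
(N(y(3)) + (-83 - 31)) + 161 = (√(5 + (-1 - 4*3)) + (-83 - 31)) + 161 = (√(5 + (-1 - 12)) - 114) + 161 = (√(5 - 13) - 114) + 161 = (√(-8) - 114) + 161 = (2*I*√2 - 114) + 161 = (-114 + 2*I*√2) + 161 = 47 + 2*I*√2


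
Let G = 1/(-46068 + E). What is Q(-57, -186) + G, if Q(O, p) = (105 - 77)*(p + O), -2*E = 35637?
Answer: -869367494/127773 ≈ -6804.0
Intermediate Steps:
E = -35637/2 (E = -½*35637 = -35637/2 ≈ -17819.)
Q(O, p) = 28*O + 28*p (Q(O, p) = 28*(O + p) = 28*O + 28*p)
G = -2/127773 (G = 1/(-46068 - 35637/2) = 1/(-127773/2) = -2/127773 ≈ -1.5653e-5)
Q(-57, -186) + G = (28*(-57) + 28*(-186)) - 2/127773 = (-1596 - 5208) - 2/127773 = -6804 - 2/127773 = -869367494/127773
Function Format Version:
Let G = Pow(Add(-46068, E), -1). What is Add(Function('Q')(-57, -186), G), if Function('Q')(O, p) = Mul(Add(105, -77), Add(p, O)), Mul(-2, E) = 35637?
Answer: Rational(-869367494, 127773) ≈ -6804.0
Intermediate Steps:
E = Rational(-35637, 2) (E = Mul(Rational(-1, 2), 35637) = Rational(-35637, 2) ≈ -17819.)
Function('Q')(O, p) = Add(Mul(28, O), Mul(28, p)) (Function('Q')(O, p) = Mul(28, Add(O, p)) = Add(Mul(28, O), Mul(28, p)))
G = Rational(-2, 127773) (G = Pow(Add(-46068, Rational(-35637, 2)), -1) = Pow(Rational(-127773, 2), -1) = Rational(-2, 127773) ≈ -1.5653e-5)
Add(Function('Q')(-57, -186), G) = Add(Add(Mul(28, -57), Mul(28, -186)), Rational(-2, 127773)) = Add(Add(-1596, -5208), Rational(-2, 127773)) = Add(-6804, Rational(-2, 127773)) = Rational(-869367494, 127773)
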